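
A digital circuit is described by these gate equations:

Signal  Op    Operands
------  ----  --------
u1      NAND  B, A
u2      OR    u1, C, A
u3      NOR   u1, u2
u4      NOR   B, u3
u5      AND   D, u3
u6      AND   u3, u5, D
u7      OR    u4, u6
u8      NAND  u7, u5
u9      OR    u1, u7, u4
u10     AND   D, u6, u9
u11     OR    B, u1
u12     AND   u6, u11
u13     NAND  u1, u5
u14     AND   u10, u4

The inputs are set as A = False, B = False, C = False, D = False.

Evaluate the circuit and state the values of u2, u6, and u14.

u2 = True  u6 = False  u14 = False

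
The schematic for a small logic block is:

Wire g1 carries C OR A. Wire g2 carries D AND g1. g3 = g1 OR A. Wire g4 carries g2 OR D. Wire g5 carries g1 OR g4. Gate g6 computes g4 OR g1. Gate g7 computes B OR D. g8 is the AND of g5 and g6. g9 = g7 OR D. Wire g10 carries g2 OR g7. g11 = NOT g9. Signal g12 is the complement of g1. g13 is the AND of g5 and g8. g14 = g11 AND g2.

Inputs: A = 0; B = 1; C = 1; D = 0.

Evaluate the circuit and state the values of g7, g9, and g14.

g1 = C OR A = 1 OR 0 = 1
g2 = D AND g1 = 0 AND 1 = 0
g7 = B OR D = 1 OR 0 = 1
g9 = g7 OR D = 1 OR 0 = 1
g11 = NOT g9 = NOT 1 = 0
g14 = g11 AND g2 = 0 AND 0 = 0

g7 = 1  g9 = 1  g14 = 0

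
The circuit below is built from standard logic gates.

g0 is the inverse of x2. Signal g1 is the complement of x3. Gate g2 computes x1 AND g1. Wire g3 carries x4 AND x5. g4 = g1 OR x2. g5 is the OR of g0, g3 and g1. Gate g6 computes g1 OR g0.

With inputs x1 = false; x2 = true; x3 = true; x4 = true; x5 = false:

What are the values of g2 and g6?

g0 = NOT x2 = NOT true = false
g1 = NOT x3 = NOT true = false
g2 = x1 AND g1 = false AND false = false
g6 = g1 OR g0 = false OR false = false

g2 = false, g6 = false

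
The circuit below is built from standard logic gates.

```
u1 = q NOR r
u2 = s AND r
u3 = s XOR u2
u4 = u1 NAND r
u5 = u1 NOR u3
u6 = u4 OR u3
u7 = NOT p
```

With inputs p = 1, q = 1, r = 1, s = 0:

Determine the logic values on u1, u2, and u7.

u1 = 0; u2 = 0; u7 = 0

u1 = q NOR r = 1 NOR 1 = 0
u2 = s AND r = 0 AND 1 = 0
u7 = NOT p = NOT 1 = 0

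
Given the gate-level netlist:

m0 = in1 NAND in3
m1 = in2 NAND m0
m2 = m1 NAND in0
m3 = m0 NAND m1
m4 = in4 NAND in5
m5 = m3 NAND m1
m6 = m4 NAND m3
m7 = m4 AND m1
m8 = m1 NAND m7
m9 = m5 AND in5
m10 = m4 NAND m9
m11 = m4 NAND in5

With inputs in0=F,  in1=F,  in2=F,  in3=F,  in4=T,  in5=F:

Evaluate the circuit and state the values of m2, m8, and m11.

m0 = in1 NAND in3 = F NAND F = T
m1 = in2 NAND m0 = F NAND T = T
m2 = m1 NAND in0 = T NAND F = T
m4 = in4 NAND in5 = T NAND F = T
m7 = m4 AND m1 = T AND T = T
m8 = m1 NAND m7 = T NAND T = F
m11 = m4 NAND in5 = T NAND F = T

m2 = T; m8 = F; m11 = T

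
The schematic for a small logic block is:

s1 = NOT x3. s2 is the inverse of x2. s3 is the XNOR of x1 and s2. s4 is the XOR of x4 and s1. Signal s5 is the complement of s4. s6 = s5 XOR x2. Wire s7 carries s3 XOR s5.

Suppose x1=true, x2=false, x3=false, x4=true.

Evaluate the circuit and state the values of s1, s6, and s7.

s1 = NOT x3 = NOT false = true
s2 = NOT x2 = NOT false = true
s3 = x1 XNOR s2 = true XNOR true = true
s4 = x4 XOR s1 = true XOR true = false
s5 = NOT s4 = NOT false = true
s6 = s5 XOR x2 = true XOR false = true
s7 = s3 XOR s5 = true XOR true = false

s1 = true, s6 = true, s7 = false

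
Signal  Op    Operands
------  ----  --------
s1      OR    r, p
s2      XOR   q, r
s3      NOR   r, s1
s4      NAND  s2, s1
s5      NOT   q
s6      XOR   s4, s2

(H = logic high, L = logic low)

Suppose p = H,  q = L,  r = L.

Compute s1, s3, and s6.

s1 = H  s3 = L  s6 = H

s1 = r OR p = L OR H = H
s2 = q XOR r = L XOR L = L
s3 = r NOR s1 = L NOR H = L
s4 = s2 NAND s1 = L NAND H = H
s6 = s4 XOR s2 = H XOR L = H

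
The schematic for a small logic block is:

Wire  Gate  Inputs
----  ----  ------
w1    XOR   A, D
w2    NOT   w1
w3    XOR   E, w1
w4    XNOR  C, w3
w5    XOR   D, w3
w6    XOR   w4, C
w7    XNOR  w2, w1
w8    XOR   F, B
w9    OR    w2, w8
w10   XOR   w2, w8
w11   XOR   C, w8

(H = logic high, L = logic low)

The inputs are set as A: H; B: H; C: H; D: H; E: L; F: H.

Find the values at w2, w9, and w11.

w1 = A XOR D = H XOR H = L
w2 = NOT w1 = NOT L = H
w8 = F XOR B = H XOR H = L
w9 = w2 OR w8 = H OR L = H
w11 = C XOR w8 = H XOR L = H

w2 = H, w9 = H, w11 = H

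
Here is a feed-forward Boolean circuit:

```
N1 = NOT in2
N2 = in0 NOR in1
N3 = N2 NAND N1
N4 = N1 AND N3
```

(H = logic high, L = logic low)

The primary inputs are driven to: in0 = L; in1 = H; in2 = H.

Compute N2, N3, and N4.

N2 = L  N3 = H  N4 = L

N1 = NOT in2 = NOT H = L
N2 = in0 NOR in1 = L NOR H = L
N3 = N2 NAND N1 = L NAND L = H
N4 = N1 AND N3 = L AND H = L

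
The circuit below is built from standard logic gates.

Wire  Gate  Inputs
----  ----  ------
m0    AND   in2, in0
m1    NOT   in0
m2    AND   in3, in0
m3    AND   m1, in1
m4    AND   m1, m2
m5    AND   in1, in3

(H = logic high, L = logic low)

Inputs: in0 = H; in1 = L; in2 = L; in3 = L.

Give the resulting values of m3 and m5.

m3 = L, m5 = L

m1 = NOT in0 = NOT H = L
m3 = m1 AND in1 = L AND L = L
m5 = in1 AND in3 = L AND L = L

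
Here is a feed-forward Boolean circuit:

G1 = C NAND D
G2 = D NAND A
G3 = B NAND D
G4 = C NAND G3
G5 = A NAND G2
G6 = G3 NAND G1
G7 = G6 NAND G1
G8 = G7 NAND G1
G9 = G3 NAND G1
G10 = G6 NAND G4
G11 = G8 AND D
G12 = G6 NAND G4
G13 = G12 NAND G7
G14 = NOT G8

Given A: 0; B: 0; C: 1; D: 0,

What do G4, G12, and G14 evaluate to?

G4 = 0; G12 = 1; G14 = 1

G1 = C NAND D = 1 NAND 0 = 1
G3 = B NAND D = 0 NAND 0 = 1
G4 = C NAND G3 = 1 NAND 1 = 0
G6 = G3 NAND G1 = 1 NAND 1 = 0
G7 = G6 NAND G1 = 0 NAND 1 = 1
G8 = G7 NAND G1 = 1 NAND 1 = 0
G12 = G6 NAND G4 = 0 NAND 0 = 1
G14 = NOT G8 = NOT 0 = 1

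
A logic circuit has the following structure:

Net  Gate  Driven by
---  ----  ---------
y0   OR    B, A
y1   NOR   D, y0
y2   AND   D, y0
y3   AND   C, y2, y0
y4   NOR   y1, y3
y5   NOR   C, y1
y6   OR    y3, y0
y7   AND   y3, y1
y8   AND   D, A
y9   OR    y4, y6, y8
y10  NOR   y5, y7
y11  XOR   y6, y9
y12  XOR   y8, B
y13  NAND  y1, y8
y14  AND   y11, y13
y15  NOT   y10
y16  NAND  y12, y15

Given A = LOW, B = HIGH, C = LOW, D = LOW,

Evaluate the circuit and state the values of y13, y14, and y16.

y13 = HIGH; y14 = LOW; y16 = LOW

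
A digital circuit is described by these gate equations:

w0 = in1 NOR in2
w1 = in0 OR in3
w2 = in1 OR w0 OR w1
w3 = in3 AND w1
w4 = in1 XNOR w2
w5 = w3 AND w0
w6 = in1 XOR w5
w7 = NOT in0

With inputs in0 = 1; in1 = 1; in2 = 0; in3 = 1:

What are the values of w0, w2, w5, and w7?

w0 = in1 NOR in2 = 1 NOR 0 = 0
w1 = in0 OR in3 = 1 OR 1 = 1
w2 = in1 OR w0 OR w1 = 1 OR 0 OR 1 = 1
w3 = in3 AND w1 = 1 AND 1 = 1
w5 = w3 AND w0 = 1 AND 0 = 0
w7 = NOT in0 = NOT 1 = 0

w0 = 0  w2 = 1  w5 = 0  w7 = 0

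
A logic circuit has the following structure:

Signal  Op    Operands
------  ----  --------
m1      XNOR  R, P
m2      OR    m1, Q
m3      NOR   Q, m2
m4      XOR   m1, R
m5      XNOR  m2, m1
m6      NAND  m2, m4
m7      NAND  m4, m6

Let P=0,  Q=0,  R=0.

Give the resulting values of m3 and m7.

m3 = 0; m7 = 1

m1 = R XNOR P = 0 XNOR 0 = 1
m2 = m1 OR Q = 1 OR 0 = 1
m3 = Q NOR m2 = 0 NOR 1 = 0
m4 = m1 XOR R = 1 XOR 0 = 1
m6 = m2 NAND m4 = 1 NAND 1 = 0
m7 = m4 NAND m6 = 1 NAND 0 = 1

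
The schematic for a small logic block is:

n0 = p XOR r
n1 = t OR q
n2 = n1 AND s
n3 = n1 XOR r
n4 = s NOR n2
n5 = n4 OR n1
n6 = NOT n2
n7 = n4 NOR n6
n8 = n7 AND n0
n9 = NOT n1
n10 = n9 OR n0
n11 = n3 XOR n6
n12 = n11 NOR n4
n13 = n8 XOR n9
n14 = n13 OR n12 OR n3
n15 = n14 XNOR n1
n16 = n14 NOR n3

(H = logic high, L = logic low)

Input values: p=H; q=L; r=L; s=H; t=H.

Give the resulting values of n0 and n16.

n0 = H  n16 = L

n0 = p XOR r = H XOR L = H
n1 = t OR q = H OR L = H
n2 = n1 AND s = H AND H = H
n3 = n1 XOR r = H XOR L = H
n4 = s NOR n2 = H NOR H = L
n6 = NOT n2 = NOT H = L
n7 = n4 NOR n6 = L NOR L = H
n8 = n7 AND n0 = H AND H = H
n9 = NOT n1 = NOT H = L
n11 = n3 XOR n6 = H XOR L = H
n12 = n11 NOR n4 = H NOR L = L
n13 = n8 XOR n9 = H XOR L = H
n14 = n13 OR n12 OR n3 = H OR L OR H = H
n16 = n14 NOR n3 = H NOR H = L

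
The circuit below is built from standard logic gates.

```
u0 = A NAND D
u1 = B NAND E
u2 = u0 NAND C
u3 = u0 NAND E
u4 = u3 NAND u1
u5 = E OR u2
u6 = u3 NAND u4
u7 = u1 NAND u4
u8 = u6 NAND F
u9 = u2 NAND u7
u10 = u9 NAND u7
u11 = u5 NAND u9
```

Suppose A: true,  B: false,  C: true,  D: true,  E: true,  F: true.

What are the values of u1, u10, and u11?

u0 = A NAND D = true NAND true = false
u1 = B NAND E = false NAND true = true
u2 = u0 NAND C = false NAND true = true
u3 = u0 NAND E = false NAND true = true
u4 = u3 NAND u1 = true NAND true = false
u5 = E OR u2 = true OR true = true
u7 = u1 NAND u4 = true NAND false = true
u9 = u2 NAND u7 = true NAND true = false
u10 = u9 NAND u7 = false NAND true = true
u11 = u5 NAND u9 = true NAND false = true

u1 = true; u10 = true; u11 = true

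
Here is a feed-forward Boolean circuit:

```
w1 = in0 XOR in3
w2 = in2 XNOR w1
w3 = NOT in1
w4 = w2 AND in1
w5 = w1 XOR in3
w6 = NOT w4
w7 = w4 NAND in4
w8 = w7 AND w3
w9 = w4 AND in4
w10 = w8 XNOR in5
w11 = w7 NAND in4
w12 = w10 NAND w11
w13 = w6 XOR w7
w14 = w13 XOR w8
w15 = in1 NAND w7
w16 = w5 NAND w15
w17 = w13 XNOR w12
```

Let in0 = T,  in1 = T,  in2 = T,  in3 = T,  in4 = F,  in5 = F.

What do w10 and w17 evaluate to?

w10 = T; w17 = T

w1 = in0 XOR in3 = T XOR T = F
w2 = in2 XNOR w1 = T XNOR F = F
w3 = NOT in1 = NOT T = F
w4 = w2 AND in1 = F AND T = F
w6 = NOT w4 = NOT F = T
w7 = w4 NAND in4 = F NAND F = T
w8 = w7 AND w3 = T AND F = F
w10 = w8 XNOR in5 = F XNOR F = T
w11 = w7 NAND in4 = T NAND F = T
w12 = w10 NAND w11 = T NAND T = F
w13 = w6 XOR w7 = T XOR T = F
w17 = w13 XNOR w12 = F XNOR F = T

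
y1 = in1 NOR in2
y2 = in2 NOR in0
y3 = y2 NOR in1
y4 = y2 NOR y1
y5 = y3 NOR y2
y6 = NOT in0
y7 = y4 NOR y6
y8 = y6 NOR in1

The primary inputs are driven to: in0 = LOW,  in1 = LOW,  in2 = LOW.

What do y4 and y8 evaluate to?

y4 = LOW, y8 = LOW

y1 = in1 NOR in2 = LOW NOR LOW = HIGH
y2 = in2 NOR in0 = LOW NOR LOW = HIGH
y4 = y2 NOR y1 = HIGH NOR HIGH = LOW
y6 = NOT in0 = NOT LOW = HIGH
y8 = y6 NOR in1 = HIGH NOR LOW = LOW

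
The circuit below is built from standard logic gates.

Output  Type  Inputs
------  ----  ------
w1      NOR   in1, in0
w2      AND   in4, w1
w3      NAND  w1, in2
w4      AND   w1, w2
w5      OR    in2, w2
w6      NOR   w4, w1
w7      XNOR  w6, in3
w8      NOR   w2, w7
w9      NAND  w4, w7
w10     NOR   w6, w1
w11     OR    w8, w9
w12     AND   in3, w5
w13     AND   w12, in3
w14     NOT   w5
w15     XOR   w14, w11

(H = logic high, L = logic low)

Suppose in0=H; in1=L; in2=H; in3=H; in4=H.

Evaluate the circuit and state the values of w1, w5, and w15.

w1 = L  w5 = H  w15 = H

w1 = in1 NOR in0 = L NOR H = L
w2 = in4 AND w1 = H AND L = L
w4 = w1 AND w2 = L AND L = L
w5 = in2 OR w2 = H OR L = H
w6 = w4 NOR w1 = L NOR L = H
w7 = w6 XNOR in3 = H XNOR H = H
w8 = w2 NOR w7 = L NOR H = L
w9 = w4 NAND w7 = L NAND H = H
w11 = w8 OR w9 = L OR H = H
w14 = NOT w5 = NOT H = L
w15 = w14 XOR w11 = L XOR H = H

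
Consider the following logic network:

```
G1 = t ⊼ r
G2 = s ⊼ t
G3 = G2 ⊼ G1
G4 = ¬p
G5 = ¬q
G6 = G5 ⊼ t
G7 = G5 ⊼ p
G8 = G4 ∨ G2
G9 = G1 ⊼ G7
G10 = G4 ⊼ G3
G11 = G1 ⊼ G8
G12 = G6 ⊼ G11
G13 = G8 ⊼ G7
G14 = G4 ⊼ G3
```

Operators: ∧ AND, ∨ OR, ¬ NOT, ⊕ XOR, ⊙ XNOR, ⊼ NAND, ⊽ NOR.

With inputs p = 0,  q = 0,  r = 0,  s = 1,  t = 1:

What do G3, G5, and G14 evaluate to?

G1 = t NAND r = 1 NAND 0 = 1
G2 = s NAND t = 1 NAND 1 = 0
G3 = G2 NAND G1 = 0 NAND 1 = 1
G4 = NOT p = NOT 0 = 1
G5 = NOT q = NOT 0 = 1
G14 = G4 NAND G3 = 1 NAND 1 = 0

G3 = 1; G5 = 1; G14 = 0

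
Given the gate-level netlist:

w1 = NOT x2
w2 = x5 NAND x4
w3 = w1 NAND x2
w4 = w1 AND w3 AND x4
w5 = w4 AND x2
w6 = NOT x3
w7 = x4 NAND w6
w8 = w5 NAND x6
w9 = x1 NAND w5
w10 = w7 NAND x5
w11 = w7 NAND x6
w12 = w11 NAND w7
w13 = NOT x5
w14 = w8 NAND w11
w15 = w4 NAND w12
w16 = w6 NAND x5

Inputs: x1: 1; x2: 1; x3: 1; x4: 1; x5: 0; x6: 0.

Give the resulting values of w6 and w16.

w6 = NOT x3 = NOT 1 = 0
w16 = w6 NAND x5 = 0 NAND 0 = 1

w6 = 0, w16 = 1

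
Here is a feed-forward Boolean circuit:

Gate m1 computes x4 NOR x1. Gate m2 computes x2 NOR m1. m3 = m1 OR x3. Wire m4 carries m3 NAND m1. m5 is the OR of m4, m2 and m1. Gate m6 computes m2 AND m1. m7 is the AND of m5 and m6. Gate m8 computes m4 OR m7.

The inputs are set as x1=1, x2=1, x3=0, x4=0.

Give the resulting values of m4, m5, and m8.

m4 = 1, m5 = 1, m8 = 1

m1 = x4 NOR x1 = 0 NOR 1 = 0
m2 = x2 NOR m1 = 1 NOR 0 = 0
m3 = m1 OR x3 = 0 OR 0 = 0
m4 = m3 NAND m1 = 0 NAND 0 = 1
m5 = m4 OR m2 OR m1 = 1 OR 0 OR 0 = 1
m6 = m2 AND m1 = 0 AND 0 = 0
m7 = m5 AND m6 = 1 AND 0 = 0
m8 = m4 OR m7 = 1 OR 0 = 1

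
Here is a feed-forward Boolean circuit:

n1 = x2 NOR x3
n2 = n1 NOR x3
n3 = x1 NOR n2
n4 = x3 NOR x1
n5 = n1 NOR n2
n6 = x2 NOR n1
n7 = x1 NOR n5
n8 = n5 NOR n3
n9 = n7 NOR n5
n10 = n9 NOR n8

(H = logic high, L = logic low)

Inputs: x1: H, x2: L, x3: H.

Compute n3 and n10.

n3 = L, n10 = H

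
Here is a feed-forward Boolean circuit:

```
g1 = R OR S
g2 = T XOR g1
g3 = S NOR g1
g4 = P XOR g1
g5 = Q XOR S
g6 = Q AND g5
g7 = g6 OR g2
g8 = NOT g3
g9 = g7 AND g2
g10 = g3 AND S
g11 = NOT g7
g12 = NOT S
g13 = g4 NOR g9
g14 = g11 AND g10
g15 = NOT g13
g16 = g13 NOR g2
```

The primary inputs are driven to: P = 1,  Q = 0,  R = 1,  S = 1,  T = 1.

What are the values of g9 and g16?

g9 = 0; g16 = 0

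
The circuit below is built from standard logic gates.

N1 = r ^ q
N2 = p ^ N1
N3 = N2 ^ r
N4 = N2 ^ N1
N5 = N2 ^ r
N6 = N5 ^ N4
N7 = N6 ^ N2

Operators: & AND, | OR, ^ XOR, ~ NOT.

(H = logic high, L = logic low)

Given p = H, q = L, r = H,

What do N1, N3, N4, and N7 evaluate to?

N1 = H  N3 = H  N4 = H  N7 = L

N1 = r XOR q = H XOR L = H
N2 = p XOR N1 = H XOR H = L
N3 = N2 XOR r = L XOR H = H
N4 = N2 XOR N1 = L XOR H = H
N5 = N2 XOR r = L XOR H = H
N6 = N5 XOR N4 = H XOR H = L
N7 = N6 XOR N2 = L XOR L = L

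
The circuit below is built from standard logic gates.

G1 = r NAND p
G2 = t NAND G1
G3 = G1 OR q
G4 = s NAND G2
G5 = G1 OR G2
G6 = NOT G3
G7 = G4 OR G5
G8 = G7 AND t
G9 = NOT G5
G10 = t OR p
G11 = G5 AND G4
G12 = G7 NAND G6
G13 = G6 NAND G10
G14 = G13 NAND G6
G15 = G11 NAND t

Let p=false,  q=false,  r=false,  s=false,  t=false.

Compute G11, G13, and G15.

G1 = r NAND p = false NAND false = true
G2 = t NAND G1 = false NAND true = true
G3 = G1 OR q = true OR false = true
G4 = s NAND G2 = false NAND true = true
G5 = G1 OR G2 = true OR true = true
G6 = NOT G3 = NOT true = false
G10 = t OR p = false OR false = false
G11 = G5 AND G4 = true AND true = true
G13 = G6 NAND G10 = false NAND false = true
G15 = G11 NAND t = true NAND false = true

G11 = true, G13 = true, G15 = true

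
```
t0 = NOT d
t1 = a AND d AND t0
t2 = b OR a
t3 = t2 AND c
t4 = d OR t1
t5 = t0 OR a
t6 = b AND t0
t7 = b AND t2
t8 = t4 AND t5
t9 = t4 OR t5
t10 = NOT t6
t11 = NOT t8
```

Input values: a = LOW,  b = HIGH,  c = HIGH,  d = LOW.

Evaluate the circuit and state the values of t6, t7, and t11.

t6 = HIGH  t7 = HIGH  t11 = HIGH

t0 = NOT d = NOT LOW = HIGH
t1 = a AND d AND t0 = LOW AND LOW AND HIGH = LOW
t2 = b OR a = HIGH OR LOW = HIGH
t4 = d OR t1 = LOW OR LOW = LOW
t5 = t0 OR a = HIGH OR LOW = HIGH
t6 = b AND t0 = HIGH AND HIGH = HIGH
t7 = b AND t2 = HIGH AND HIGH = HIGH
t8 = t4 AND t5 = LOW AND HIGH = LOW
t11 = NOT t8 = NOT LOW = HIGH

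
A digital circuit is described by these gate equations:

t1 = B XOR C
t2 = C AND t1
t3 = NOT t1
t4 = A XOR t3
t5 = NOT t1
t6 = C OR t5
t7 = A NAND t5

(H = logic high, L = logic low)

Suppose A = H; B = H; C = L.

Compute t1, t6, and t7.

t1 = H  t6 = L  t7 = H

t1 = B XOR C = H XOR L = H
t5 = NOT t1 = NOT H = L
t6 = C OR t5 = L OR L = L
t7 = A NAND t5 = H NAND L = H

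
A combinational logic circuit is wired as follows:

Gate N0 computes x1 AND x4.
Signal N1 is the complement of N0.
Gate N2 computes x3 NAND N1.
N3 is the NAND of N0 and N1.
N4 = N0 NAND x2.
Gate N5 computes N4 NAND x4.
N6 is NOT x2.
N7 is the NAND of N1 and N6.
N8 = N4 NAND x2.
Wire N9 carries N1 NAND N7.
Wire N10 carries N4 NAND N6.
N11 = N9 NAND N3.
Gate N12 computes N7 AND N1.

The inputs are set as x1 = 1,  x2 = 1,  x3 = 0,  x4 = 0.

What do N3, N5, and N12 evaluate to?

N3 = 1  N5 = 1  N12 = 1

N0 = x1 AND x4 = 1 AND 0 = 0
N1 = NOT N0 = NOT 0 = 1
N3 = N0 NAND N1 = 0 NAND 1 = 1
N4 = N0 NAND x2 = 0 NAND 1 = 1
N5 = N4 NAND x4 = 1 NAND 0 = 1
N6 = NOT x2 = NOT 1 = 0
N7 = N1 NAND N6 = 1 NAND 0 = 1
N12 = N7 AND N1 = 1 AND 1 = 1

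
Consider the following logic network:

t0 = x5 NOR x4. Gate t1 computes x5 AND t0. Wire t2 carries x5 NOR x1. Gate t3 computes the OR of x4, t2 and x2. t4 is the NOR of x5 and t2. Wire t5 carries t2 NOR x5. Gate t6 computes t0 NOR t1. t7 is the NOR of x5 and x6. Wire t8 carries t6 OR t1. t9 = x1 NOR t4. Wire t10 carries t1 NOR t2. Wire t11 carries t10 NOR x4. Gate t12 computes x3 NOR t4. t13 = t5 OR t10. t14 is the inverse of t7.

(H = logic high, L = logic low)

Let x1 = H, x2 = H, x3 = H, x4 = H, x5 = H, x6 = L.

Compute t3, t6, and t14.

t0 = x5 NOR x4 = H NOR H = L
t1 = x5 AND t0 = H AND L = L
t2 = x5 NOR x1 = H NOR H = L
t3 = x4 OR t2 OR x2 = H OR L OR H = H
t6 = t0 NOR t1 = L NOR L = H
t7 = x5 NOR x6 = H NOR L = L
t14 = NOT t7 = NOT L = H

t3 = H, t6 = H, t14 = H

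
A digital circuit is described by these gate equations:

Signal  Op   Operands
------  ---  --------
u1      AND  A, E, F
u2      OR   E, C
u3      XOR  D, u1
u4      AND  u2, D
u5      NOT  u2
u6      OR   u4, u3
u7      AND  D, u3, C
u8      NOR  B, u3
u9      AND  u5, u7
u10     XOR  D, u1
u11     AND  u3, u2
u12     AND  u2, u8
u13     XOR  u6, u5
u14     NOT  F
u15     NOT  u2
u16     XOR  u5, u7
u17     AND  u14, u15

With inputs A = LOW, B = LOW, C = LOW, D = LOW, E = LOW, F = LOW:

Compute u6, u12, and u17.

u6 = LOW  u12 = LOW  u17 = HIGH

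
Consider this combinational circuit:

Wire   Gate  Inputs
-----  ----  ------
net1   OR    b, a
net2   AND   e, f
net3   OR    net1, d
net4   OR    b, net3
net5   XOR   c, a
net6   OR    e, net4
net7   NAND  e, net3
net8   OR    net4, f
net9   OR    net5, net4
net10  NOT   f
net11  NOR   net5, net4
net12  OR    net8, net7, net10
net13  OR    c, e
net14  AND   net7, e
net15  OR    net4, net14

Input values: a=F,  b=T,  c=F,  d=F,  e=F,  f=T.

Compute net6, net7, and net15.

net6 = T, net7 = T, net15 = T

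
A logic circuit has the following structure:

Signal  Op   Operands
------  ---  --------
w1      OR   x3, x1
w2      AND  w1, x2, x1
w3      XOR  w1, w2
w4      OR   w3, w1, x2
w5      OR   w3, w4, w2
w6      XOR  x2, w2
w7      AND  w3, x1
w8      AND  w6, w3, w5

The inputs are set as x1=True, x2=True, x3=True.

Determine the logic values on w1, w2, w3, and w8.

w1 = True  w2 = True  w3 = False  w8 = False

w1 = x3 OR x1 = True OR True = True
w2 = w1 AND x2 AND x1 = True AND True AND True = True
w3 = w1 XOR w2 = True XOR True = False
w4 = w3 OR w1 OR x2 = False OR True OR True = True
w5 = w3 OR w4 OR w2 = False OR True OR True = True
w6 = x2 XOR w2 = True XOR True = False
w8 = w6 AND w3 AND w5 = False AND False AND True = False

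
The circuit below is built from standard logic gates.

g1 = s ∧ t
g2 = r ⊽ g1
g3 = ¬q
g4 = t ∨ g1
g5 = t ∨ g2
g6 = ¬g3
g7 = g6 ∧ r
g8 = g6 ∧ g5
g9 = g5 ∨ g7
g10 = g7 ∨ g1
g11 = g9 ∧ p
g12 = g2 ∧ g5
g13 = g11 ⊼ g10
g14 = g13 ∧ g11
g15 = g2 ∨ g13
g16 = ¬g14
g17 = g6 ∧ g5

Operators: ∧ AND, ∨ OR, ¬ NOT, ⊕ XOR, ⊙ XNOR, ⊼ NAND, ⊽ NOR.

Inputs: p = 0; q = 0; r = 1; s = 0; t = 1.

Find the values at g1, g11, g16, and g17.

g1 = 0  g11 = 0  g16 = 1  g17 = 0

g1 = s AND t = 0 AND 1 = 0
g2 = r NOR g1 = 1 NOR 0 = 0
g3 = NOT q = NOT 0 = 1
g5 = t OR g2 = 1 OR 0 = 1
g6 = NOT g3 = NOT 1 = 0
g7 = g6 AND r = 0 AND 1 = 0
g9 = g5 OR g7 = 1 OR 0 = 1
g10 = g7 OR g1 = 0 OR 0 = 0
g11 = g9 AND p = 1 AND 0 = 0
g13 = g11 NAND g10 = 0 NAND 0 = 1
g14 = g13 AND g11 = 1 AND 0 = 0
g16 = NOT g14 = NOT 0 = 1
g17 = g6 AND g5 = 0 AND 1 = 0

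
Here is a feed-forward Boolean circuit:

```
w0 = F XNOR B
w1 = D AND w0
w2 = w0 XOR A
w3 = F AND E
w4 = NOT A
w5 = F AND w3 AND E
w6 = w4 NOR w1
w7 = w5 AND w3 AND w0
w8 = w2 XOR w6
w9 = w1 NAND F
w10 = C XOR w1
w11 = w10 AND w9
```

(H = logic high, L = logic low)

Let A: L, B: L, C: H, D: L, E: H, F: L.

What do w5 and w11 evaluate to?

w0 = F XNOR B = L XNOR L = H
w1 = D AND w0 = L AND H = L
w3 = F AND E = L AND H = L
w5 = F AND w3 AND E = L AND L AND H = L
w9 = w1 NAND F = L NAND L = H
w10 = C XOR w1 = H XOR L = H
w11 = w10 AND w9 = H AND H = H

w5 = L  w11 = H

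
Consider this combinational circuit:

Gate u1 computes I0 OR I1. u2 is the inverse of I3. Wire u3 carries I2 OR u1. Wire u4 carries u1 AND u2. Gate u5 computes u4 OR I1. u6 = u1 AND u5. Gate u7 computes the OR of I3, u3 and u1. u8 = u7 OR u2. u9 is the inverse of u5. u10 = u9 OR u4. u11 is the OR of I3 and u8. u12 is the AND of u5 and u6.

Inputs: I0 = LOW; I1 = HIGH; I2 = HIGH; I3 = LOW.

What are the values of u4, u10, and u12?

u1 = I0 OR I1 = LOW OR HIGH = HIGH
u2 = NOT I3 = NOT LOW = HIGH
u4 = u1 AND u2 = HIGH AND HIGH = HIGH
u5 = u4 OR I1 = HIGH OR HIGH = HIGH
u6 = u1 AND u5 = HIGH AND HIGH = HIGH
u9 = NOT u5 = NOT HIGH = LOW
u10 = u9 OR u4 = LOW OR HIGH = HIGH
u12 = u5 AND u6 = HIGH AND HIGH = HIGH

u4 = HIGH, u10 = HIGH, u12 = HIGH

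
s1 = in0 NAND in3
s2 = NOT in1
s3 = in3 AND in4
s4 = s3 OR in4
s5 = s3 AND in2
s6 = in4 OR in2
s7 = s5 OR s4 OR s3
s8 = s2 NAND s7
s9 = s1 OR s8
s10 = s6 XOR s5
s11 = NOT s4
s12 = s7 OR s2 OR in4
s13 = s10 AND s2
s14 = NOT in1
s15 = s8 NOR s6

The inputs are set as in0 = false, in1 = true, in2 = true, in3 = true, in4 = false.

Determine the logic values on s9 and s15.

s1 = in0 NAND in3 = false NAND true = true
s2 = NOT in1 = NOT true = false
s3 = in3 AND in4 = true AND false = false
s4 = s3 OR in4 = false OR false = false
s5 = s3 AND in2 = false AND true = false
s6 = in4 OR in2 = false OR true = true
s7 = s5 OR s4 OR s3 = false OR false OR false = false
s8 = s2 NAND s7 = false NAND false = true
s9 = s1 OR s8 = true OR true = true
s15 = s8 NOR s6 = true NOR true = false

s9 = true; s15 = false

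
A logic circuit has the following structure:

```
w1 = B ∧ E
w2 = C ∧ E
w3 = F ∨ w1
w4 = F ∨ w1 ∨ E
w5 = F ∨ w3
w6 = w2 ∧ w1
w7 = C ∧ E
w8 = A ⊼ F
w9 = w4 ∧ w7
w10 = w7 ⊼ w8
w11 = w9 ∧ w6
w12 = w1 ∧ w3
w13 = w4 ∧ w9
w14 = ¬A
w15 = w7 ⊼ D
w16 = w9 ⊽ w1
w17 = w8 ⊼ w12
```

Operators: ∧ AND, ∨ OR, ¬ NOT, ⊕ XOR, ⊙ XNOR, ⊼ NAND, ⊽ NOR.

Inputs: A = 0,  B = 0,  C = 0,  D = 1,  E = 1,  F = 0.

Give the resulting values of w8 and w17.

w1 = B AND E = 0 AND 1 = 0
w3 = F OR w1 = 0 OR 0 = 0
w8 = A NAND F = 0 NAND 0 = 1
w12 = w1 AND w3 = 0 AND 0 = 0
w17 = w8 NAND w12 = 1 NAND 0 = 1

w8 = 1, w17 = 1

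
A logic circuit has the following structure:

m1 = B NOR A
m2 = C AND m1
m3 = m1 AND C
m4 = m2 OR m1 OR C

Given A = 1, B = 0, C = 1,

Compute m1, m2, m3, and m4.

m1 = 0, m2 = 0, m3 = 0, m4 = 1

m1 = B NOR A = 0 NOR 1 = 0
m2 = C AND m1 = 1 AND 0 = 0
m3 = m1 AND C = 0 AND 1 = 0
m4 = m2 OR m1 OR C = 0 OR 0 OR 1 = 1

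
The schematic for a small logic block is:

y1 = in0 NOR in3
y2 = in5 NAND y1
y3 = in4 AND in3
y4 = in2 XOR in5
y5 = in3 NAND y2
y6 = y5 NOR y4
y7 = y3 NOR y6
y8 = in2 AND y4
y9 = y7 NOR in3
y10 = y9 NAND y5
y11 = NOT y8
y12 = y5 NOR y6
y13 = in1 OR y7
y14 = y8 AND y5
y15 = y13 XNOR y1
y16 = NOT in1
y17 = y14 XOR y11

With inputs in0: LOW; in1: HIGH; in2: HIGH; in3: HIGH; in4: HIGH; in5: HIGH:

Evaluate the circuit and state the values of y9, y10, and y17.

y9 = LOW, y10 = HIGH, y17 = HIGH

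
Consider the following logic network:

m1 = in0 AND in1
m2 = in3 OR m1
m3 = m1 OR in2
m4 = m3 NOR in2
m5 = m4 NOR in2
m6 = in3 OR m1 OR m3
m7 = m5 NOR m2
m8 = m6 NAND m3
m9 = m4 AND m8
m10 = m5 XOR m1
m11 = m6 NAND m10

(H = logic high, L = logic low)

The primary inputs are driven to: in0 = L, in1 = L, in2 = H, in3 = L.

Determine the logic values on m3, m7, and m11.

m3 = H; m7 = H; m11 = H

m1 = in0 AND in1 = L AND L = L
m2 = in3 OR m1 = L OR L = L
m3 = m1 OR in2 = L OR H = H
m4 = m3 NOR in2 = H NOR H = L
m5 = m4 NOR in2 = L NOR H = L
m6 = in3 OR m1 OR m3 = L OR L OR H = H
m7 = m5 NOR m2 = L NOR L = H
m10 = m5 XOR m1 = L XOR L = L
m11 = m6 NAND m10 = H NAND L = H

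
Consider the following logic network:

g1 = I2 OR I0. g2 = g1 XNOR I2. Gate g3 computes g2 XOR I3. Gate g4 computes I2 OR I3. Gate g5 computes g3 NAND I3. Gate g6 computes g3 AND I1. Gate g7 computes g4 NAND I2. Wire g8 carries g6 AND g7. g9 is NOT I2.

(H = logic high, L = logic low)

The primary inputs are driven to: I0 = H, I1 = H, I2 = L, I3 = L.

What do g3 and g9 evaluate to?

g1 = I2 OR I0 = L OR H = H
g2 = g1 XNOR I2 = H XNOR L = L
g3 = g2 XOR I3 = L XOR L = L
g9 = NOT I2 = NOT L = H

g3 = L  g9 = H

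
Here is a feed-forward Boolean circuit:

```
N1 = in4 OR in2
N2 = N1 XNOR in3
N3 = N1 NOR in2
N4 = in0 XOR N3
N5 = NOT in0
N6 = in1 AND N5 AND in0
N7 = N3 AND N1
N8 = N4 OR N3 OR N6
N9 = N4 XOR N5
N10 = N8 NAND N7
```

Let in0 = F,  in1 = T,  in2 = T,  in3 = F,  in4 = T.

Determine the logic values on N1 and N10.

N1 = T; N10 = T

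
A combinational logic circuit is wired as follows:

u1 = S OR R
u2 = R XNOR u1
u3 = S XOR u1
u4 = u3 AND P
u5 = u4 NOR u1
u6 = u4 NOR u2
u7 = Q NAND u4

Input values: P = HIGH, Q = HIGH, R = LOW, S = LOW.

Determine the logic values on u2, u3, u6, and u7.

u2 = HIGH; u3 = LOW; u6 = LOW; u7 = HIGH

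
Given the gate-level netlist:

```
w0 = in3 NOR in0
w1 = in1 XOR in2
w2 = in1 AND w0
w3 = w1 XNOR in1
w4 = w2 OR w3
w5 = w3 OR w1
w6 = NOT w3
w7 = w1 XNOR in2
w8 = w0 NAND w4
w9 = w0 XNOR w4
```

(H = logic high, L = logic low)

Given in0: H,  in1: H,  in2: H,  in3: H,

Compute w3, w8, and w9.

w0 = in3 NOR in0 = H NOR H = L
w1 = in1 XOR in2 = H XOR H = L
w2 = in1 AND w0 = H AND L = L
w3 = w1 XNOR in1 = L XNOR H = L
w4 = w2 OR w3 = L OR L = L
w8 = w0 NAND w4 = L NAND L = H
w9 = w0 XNOR w4 = L XNOR L = H

w3 = L; w8 = H; w9 = H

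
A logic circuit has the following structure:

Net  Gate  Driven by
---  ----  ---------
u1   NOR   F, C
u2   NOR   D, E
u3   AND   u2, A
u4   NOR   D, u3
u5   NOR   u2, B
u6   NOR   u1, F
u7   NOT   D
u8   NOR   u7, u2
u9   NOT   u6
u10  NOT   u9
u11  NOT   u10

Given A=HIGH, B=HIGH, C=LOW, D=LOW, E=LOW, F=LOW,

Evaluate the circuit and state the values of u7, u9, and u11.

u7 = HIGH, u9 = HIGH, u11 = HIGH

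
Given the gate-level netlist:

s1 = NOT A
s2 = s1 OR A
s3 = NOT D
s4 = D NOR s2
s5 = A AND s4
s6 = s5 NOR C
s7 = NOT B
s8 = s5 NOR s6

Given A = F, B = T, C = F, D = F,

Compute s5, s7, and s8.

s5 = F; s7 = F; s8 = F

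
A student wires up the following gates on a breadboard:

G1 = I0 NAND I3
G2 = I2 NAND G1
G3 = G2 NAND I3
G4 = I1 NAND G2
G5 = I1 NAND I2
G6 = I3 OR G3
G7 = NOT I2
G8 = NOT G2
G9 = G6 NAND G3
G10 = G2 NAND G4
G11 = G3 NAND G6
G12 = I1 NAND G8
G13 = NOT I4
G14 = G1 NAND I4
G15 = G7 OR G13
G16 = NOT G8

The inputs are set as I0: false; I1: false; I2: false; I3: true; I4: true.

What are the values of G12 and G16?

G1 = I0 NAND I3 = false NAND true = true
G2 = I2 NAND G1 = false NAND true = true
G8 = NOT G2 = NOT true = false
G12 = I1 NAND G8 = false NAND false = true
G16 = NOT G8 = NOT false = true

G12 = true, G16 = true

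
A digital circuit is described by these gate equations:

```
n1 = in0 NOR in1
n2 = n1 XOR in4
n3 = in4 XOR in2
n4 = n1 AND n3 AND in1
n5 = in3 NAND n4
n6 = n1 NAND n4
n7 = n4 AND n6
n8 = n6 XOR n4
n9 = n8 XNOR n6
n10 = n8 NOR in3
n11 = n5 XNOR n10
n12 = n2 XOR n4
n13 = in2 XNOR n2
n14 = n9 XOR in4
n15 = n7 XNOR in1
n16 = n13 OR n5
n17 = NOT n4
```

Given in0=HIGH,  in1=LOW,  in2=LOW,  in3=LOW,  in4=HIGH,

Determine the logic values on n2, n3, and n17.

n2 = HIGH, n3 = HIGH, n17 = HIGH

n1 = in0 NOR in1 = HIGH NOR LOW = LOW
n2 = n1 XOR in4 = LOW XOR HIGH = HIGH
n3 = in4 XOR in2 = HIGH XOR LOW = HIGH
n4 = n1 AND n3 AND in1 = LOW AND HIGH AND LOW = LOW
n17 = NOT n4 = NOT LOW = HIGH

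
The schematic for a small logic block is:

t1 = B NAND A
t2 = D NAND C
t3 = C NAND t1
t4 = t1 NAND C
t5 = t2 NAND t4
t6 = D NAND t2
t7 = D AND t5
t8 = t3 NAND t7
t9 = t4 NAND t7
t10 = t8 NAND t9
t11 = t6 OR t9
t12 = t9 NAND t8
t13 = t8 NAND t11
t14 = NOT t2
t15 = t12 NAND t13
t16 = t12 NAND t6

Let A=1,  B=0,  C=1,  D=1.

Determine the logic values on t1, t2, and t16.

t1 = 1, t2 = 0, t16 = 1

t1 = B NAND A = 0 NAND 1 = 1
t2 = D NAND C = 1 NAND 1 = 0
t3 = C NAND t1 = 1 NAND 1 = 0
t4 = t1 NAND C = 1 NAND 1 = 0
t5 = t2 NAND t4 = 0 NAND 0 = 1
t6 = D NAND t2 = 1 NAND 0 = 1
t7 = D AND t5 = 1 AND 1 = 1
t8 = t3 NAND t7 = 0 NAND 1 = 1
t9 = t4 NAND t7 = 0 NAND 1 = 1
t12 = t9 NAND t8 = 1 NAND 1 = 0
t16 = t12 NAND t6 = 0 NAND 1 = 1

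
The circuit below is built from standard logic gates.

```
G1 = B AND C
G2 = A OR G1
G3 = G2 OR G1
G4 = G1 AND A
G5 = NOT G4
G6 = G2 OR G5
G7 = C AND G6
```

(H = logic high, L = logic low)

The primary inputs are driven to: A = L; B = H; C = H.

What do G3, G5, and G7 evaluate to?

G1 = B AND C = H AND H = H
G2 = A OR G1 = L OR H = H
G3 = G2 OR G1 = H OR H = H
G4 = G1 AND A = H AND L = L
G5 = NOT G4 = NOT L = H
G6 = G2 OR G5 = H OR H = H
G7 = C AND G6 = H AND H = H

G3 = H, G5 = H, G7 = H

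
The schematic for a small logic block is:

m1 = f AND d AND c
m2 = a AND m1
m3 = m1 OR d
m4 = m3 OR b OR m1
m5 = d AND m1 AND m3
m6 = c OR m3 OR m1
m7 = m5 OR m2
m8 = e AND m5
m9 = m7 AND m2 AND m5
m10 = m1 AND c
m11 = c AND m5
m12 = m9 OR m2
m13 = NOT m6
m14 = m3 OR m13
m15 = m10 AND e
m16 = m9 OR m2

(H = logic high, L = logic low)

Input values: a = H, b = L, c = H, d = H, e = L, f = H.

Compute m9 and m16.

m1 = f AND d AND c = H AND H AND H = H
m2 = a AND m1 = H AND H = H
m3 = m1 OR d = H OR H = H
m5 = d AND m1 AND m3 = H AND H AND H = H
m7 = m5 OR m2 = H OR H = H
m9 = m7 AND m2 AND m5 = H AND H AND H = H
m16 = m9 OR m2 = H OR H = H

m9 = H  m16 = H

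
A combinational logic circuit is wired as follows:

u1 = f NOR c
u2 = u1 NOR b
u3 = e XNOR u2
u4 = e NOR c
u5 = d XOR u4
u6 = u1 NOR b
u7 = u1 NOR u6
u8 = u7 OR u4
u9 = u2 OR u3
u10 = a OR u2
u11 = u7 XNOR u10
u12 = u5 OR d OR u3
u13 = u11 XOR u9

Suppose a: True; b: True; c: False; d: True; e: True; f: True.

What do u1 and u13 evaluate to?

u1 = f NOR c = True NOR False = False
u2 = u1 NOR b = False NOR True = False
u3 = e XNOR u2 = True XNOR False = False
u6 = u1 NOR b = False NOR True = False
u7 = u1 NOR u6 = False NOR False = True
u9 = u2 OR u3 = False OR False = False
u10 = a OR u2 = True OR False = True
u11 = u7 XNOR u10 = True XNOR True = True
u13 = u11 XOR u9 = True XOR False = True

u1 = False, u13 = True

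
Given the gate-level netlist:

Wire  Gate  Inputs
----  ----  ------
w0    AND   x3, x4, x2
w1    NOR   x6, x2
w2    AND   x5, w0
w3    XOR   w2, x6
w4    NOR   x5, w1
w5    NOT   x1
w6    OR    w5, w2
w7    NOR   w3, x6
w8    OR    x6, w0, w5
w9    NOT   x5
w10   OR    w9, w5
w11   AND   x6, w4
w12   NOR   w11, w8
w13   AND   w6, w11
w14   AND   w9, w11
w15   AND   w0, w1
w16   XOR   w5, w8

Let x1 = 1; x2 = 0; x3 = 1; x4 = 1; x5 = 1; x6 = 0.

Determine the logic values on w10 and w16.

w10 = 0; w16 = 0

w0 = x3 AND x4 AND x2 = 1 AND 1 AND 0 = 0
w5 = NOT x1 = NOT 1 = 0
w8 = x6 OR w0 OR w5 = 0 OR 0 OR 0 = 0
w9 = NOT x5 = NOT 1 = 0
w10 = w9 OR w5 = 0 OR 0 = 0
w16 = w5 XOR w8 = 0 XOR 0 = 0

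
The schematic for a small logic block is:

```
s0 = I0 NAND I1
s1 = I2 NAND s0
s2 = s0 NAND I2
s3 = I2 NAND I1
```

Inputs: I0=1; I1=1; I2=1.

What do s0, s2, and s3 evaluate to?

s0 = I0 NAND I1 = 1 NAND 1 = 0
s2 = s0 NAND I2 = 0 NAND 1 = 1
s3 = I2 NAND I1 = 1 NAND 1 = 0

s0 = 0  s2 = 1  s3 = 0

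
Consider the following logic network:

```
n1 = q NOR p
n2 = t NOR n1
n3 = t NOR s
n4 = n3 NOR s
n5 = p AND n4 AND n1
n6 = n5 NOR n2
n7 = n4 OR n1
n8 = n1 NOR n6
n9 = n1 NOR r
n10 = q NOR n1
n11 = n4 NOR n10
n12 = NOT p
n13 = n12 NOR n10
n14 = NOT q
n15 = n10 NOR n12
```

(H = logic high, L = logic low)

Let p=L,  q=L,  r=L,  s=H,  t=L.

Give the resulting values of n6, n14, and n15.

n1 = q NOR p = L NOR L = H
n2 = t NOR n1 = L NOR H = L
n3 = t NOR s = L NOR H = L
n4 = n3 NOR s = L NOR H = L
n5 = p AND n4 AND n1 = L AND L AND H = L
n6 = n5 NOR n2 = L NOR L = H
n10 = q NOR n1 = L NOR H = L
n12 = NOT p = NOT L = H
n14 = NOT q = NOT L = H
n15 = n10 NOR n12 = L NOR H = L

n6 = H, n14 = H, n15 = L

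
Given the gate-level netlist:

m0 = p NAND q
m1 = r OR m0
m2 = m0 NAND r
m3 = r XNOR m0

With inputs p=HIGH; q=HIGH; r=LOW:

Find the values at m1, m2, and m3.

m1 = LOW; m2 = HIGH; m3 = HIGH

m0 = p NAND q = HIGH NAND HIGH = LOW
m1 = r OR m0 = LOW OR LOW = LOW
m2 = m0 NAND r = LOW NAND LOW = HIGH
m3 = r XNOR m0 = LOW XNOR LOW = HIGH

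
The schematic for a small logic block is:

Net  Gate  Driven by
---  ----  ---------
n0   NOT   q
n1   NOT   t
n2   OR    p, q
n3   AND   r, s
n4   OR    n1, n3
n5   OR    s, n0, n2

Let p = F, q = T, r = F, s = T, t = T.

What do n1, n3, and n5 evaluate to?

n0 = NOT q = NOT T = F
n1 = NOT t = NOT T = F
n2 = p OR q = F OR T = T
n3 = r AND s = F AND T = F
n5 = s OR n0 OR n2 = T OR F OR T = T

n1 = F; n3 = F; n5 = T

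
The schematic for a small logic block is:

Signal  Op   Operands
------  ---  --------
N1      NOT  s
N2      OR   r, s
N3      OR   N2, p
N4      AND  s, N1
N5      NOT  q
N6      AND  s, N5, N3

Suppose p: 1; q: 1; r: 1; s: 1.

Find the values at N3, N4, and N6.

N3 = 1; N4 = 0; N6 = 0

N1 = NOT s = NOT 1 = 0
N2 = r OR s = 1 OR 1 = 1
N3 = N2 OR p = 1 OR 1 = 1
N4 = s AND N1 = 1 AND 0 = 0
N5 = NOT q = NOT 1 = 0
N6 = s AND N5 AND N3 = 1 AND 0 AND 1 = 0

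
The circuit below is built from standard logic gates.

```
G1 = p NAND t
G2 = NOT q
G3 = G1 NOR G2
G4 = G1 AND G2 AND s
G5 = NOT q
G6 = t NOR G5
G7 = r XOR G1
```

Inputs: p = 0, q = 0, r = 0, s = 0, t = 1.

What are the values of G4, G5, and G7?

G1 = p NAND t = 0 NAND 1 = 1
G2 = NOT q = NOT 0 = 1
G4 = G1 AND G2 AND s = 1 AND 1 AND 0 = 0
G5 = NOT q = NOT 0 = 1
G7 = r XOR G1 = 0 XOR 1 = 1

G4 = 0, G5 = 1, G7 = 1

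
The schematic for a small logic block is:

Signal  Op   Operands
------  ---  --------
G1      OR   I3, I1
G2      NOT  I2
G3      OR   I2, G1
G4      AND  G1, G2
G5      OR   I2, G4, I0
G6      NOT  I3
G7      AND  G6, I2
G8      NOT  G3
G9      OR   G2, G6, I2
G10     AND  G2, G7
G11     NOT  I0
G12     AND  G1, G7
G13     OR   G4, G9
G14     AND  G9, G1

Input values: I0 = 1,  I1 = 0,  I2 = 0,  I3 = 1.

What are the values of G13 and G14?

G13 = 1, G14 = 1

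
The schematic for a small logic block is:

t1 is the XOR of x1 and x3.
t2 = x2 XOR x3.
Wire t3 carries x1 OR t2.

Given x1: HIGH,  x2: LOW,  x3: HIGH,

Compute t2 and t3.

t2 = HIGH, t3 = HIGH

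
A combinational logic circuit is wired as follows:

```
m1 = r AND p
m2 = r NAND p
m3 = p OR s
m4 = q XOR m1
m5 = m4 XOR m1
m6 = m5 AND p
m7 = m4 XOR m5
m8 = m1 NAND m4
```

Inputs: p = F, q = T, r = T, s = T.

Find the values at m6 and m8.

m6 = F  m8 = T

m1 = r AND p = T AND F = F
m4 = q XOR m1 = T XOR F = T
m5 = m4 XOR m1 = T XOR F = T
m6 = m5 AND p = T AND F = F
m8 = m1 NAND m4 = F NAND T = T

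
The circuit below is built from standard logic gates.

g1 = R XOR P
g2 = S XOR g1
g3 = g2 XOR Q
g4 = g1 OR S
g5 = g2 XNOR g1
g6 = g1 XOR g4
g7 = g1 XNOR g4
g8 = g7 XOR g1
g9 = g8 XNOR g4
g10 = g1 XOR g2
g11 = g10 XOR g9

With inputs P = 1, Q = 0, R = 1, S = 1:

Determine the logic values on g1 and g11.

g1 = 0, g11 = 1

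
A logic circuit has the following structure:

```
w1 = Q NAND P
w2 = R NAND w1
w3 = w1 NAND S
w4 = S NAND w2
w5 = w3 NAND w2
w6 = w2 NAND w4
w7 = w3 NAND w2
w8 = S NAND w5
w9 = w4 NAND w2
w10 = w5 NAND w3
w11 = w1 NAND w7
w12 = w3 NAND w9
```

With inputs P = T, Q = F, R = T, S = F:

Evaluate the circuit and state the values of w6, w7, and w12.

w6 = T, w7 = T, w12 = F

w1 = Q NAND P = F NAND T = T
w2 = R NAND w1 = T NAND T = F
w3 = w1 NAND S = T NAND F = T
w4 = S NAND w2 = F NAND F = T
w6 = w2 NAND w4 = F NAND T = T
w7 = w3 NAND w2 = T NAND F = T
w9 = w4 NAND w2 = T NAND F = T
w12 = w3 NAND w9 = T NAND T = F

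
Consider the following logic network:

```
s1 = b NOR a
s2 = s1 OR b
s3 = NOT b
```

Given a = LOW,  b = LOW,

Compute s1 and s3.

s1 = b NOR a = LOW NOR LOW = HIGH
s3 = NOT b = NOT LOW = HIGH

s1 = HIGH  s3 = HIGH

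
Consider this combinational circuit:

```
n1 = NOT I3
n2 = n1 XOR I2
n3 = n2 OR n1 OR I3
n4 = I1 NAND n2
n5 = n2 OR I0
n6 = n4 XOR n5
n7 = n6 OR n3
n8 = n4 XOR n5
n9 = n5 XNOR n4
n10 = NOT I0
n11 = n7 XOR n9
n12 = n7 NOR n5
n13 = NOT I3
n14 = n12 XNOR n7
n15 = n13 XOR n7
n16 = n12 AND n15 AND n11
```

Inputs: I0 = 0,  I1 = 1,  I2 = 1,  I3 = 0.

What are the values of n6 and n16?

n1 = NOT I3 = NOT 0 = 1
n2 = n1 XOR I2 = 1 XOR 1 = 0
n3 = n2 OR n1 OR I3 = 0 OR 1 OR 0 = 1
n4 = I1 NAND n2 = 1 NAND 0 = 1
n5 = n2 OR I0 = 0 OR 0 = 0
n6 = n4 XOR n5 = 1 XOR 0 = 1
n7 = n6 OR n3 = 1 OR 1 = 1
n9 = n5 XNOR n4 = 0 XNOR 1 = 0
n11 = n7 XOR n9 = 1 XOR 0 = 1
n12 = n7 NOR n5 = 1 NOR 0 = 0
n13 = NOT I3 = NOT 0 = 1
n15 = n13 XOR n7 = 1 XOR 1 = 0
n16 = n12 AND n15 AND n11 = 0 AND 0 AND 1 = 0

n6 = 1; n16 = 0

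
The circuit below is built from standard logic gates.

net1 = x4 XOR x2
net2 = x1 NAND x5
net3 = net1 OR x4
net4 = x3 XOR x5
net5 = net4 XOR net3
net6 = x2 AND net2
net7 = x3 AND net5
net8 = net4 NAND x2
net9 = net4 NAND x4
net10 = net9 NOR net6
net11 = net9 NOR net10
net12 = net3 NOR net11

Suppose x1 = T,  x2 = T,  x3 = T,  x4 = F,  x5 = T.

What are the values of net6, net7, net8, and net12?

net6 = F  net7 = T  net8 = T  net12 = F

net1 = x4 XOR x2 = F XOR T = T
net2 = x1 NAND x5 = T NAND T = F
net3 = net1 OR x4 = T OR F = T
net4 = x3 XOR x5 = T XOR T = F
net5 = net4 XOR net3 = F XOR T = T
net6 = x2 AND net2 = T AND F = F
net7 = x3 AND net5 = T AND T = T
net8 = net4 NAND x2 = F NAND T = T
net9 = net4 NAND x4 = F NAND F = T
net10 = net9 NOR net6 = T NOR F = F
net11 = net9 NOR net10 = T NOR F = F
net12 = net3 NOR net11 = T NOR F = F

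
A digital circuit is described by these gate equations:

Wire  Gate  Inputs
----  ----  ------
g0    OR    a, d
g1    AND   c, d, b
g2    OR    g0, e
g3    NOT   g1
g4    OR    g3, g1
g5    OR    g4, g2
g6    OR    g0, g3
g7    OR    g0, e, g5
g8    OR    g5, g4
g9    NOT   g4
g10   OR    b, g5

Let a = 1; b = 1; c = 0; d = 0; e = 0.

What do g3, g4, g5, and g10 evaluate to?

g3 = 1, g4 = 1, g5 = 1, g10 = 1

g0 = a OR d = 1 OR 0 = 1
g1 = c AND d AND b = 0 AND 0 AND 1 = 0
g2 = g0 OR e = 1 OR 0 = 1
g3 = NOT g1 = NOT 0 = 1
g4 = g3 OR g1 = 1 OR 0 = 1
g5 = g4 OR g2 = 1 OR 1 = 1
g10 = b OR g5 = 1 OR 1 = 1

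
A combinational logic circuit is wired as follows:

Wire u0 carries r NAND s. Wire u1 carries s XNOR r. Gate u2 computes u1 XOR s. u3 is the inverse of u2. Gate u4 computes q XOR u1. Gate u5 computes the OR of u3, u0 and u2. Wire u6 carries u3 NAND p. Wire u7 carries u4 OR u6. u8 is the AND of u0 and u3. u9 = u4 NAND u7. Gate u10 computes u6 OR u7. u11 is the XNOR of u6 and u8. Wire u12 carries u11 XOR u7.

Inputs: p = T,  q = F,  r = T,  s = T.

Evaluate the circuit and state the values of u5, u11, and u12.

u5 = T; u11 = T; u12 = F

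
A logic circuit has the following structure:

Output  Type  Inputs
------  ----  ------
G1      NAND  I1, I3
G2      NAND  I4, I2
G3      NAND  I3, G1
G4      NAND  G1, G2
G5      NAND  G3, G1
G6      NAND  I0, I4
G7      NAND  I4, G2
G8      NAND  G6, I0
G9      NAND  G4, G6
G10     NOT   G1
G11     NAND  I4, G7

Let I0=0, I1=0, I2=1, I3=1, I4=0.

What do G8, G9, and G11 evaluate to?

G8 = 1, G9 = 1, G11 = 1

G1 = I1 NAND I3 = 0 NAND 1 = 1
G2 = I4 NAND I2 = 0 NAND 1 = 1
G4 = G1 NAND G2 = 1 NAND 1 = 0
G6 = I0 NAND I4 = 0 NAND 0 = 1
G7 = I4 NAND G2 = 0 NAND 1 = 1
G8 = G6 NAND I0 = 1 NAND 0 = 1
G9 = G4 NAND G6 = 0 NAND 1 = 1
G11 = I4 NAND G7 = 0 NAND 1 = 1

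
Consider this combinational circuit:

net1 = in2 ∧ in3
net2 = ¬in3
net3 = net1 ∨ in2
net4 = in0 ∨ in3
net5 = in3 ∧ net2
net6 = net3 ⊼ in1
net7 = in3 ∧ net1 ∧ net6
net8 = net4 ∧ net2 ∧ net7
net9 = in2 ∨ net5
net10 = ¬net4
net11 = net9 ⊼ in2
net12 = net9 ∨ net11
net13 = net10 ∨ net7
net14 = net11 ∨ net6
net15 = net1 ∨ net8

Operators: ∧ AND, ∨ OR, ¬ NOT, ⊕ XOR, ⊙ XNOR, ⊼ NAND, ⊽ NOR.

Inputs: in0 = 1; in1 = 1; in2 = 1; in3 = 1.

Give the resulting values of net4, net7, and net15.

net4 = 1; net7 = 0; net15 = 1

net1 = in2 AND in3 = 1 AND 1 = 1
net2 = NOT in3 = NOT 1 = 0
net3 = net1 OR in2 = 1 OR 1 = 1
net4 = in0 OR in3 = 1 OR 1 = 1
net6 = net3 NAND in1 = 1 NAND 1 = 0
net7 = in3 AND net1 AND net6 = 1 AND 1 AND 0 = 0
net8 = net4 AND net2 AND net7 = 1 AND 0 AND 0 = 0
net15 = net1 OR net8 = 1 OR 0 = 1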